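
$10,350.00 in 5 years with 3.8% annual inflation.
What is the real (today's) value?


Formula: Real value = nominal / (1 + inflation)^years
Price level: (1 + 0.038)^5 = 1.204999
Real value = $10,350.00 / 1.204999 = $8,589.22

$8,589.22


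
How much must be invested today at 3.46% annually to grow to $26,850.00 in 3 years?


Formula: PV = FV / (1 + r)^n
Substituting: PV = $26,850.00 / (1 + 0.0346)^3
Discount factor: (1.0346)^3 = 1.107433
PV = $26,850.00 / 1.107433 = $24,245.26

$24,245.26


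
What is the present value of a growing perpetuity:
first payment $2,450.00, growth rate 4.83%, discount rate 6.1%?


Formula: PV = C / (r - g)
Spread: r - g = 0.061 - 0.0483 = 0.0127
Substituting: PV = $2,450.00 / 0.0127
PV = $192,913.39

$192,913.39


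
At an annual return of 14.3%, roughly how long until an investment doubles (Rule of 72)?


Formula: Years ≈ 72 / r
Substituting: Years ≈ 72 / 14.3
Years ≈ 5.0

5.0 years


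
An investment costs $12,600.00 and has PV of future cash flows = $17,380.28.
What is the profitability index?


Formula: PI = PV(cash flows) / initial investment
Substituting: PI = $17,380.28 / $12,600.00
PI = 1.3794

1.3794


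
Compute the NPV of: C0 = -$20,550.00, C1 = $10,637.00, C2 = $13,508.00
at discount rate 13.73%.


Formula: NPV = C0 + C1/(1+r) + C2/(1+r)^2
Discount C1: $10,637.00 / (1 + 0.1373) = $9,352.85
Discount C2: $13,508.00 / (1 + 0.1373)^2 = $10,443.38
NPV = -$20,550.00 + $9,352.85 + $10,443.38 = -$753.77

-$753.77


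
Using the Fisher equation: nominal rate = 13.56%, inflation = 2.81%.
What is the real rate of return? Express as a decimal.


Formula: (1 + r_real) = (1 + r_nom) / (1 + inflation)
Substituting: (1 + r_real) = 1.1356 / 1.0281
(1 + r_real) = 1.104562
r_real = 1.104562 - 1 = 0.104562

0.104562


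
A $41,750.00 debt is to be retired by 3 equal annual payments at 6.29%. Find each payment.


Formula: PMT = PV * r / (1 - (1+r)^(-n))
Denominator: 1 - (1 + 0.0629)^(-3) = 0.167234
Numerator: $41,750.00 * 0.0629 = 2626.075
PMT = 2626.075 / 0.167234 = $15,702.96

$15,702.96


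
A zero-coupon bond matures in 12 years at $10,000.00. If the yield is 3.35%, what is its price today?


Formula: Price = FV / (1 + r)^n
Substituting: Price = $10,000.00 / (1 + 0.0335)^12
Discount factor: (1.0335)^12 = 1.484998
Price = $10,000.00 / 1.484998 = $6,734.02

$6,734.02


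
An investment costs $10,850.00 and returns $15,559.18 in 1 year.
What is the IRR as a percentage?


Formula: IRR = C1/C0 - 1
Substituting: IRR = $15,559.18 / $10,850.00 - 1
Ratio: 1.434026 - 1 = 0.434026
IRR = 43.4026%

43.4026%


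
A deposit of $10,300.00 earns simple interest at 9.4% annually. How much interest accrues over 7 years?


Formula: I = P * r * t
Substituting: I = $10,300.00 * 0.094 * 7
Step: I = $10,300.00 * 0.658
I = $6,777.40

$6,777.40


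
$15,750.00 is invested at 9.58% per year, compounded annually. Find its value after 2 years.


Formula: FV = P * (1 + r)^n
Substituting: FV = $15,750.00 * (1 + 0.0958)^2
Growth factor: (1.0958)^2 = 1.200778
FV = $15,750.00 * 1.200778 = $18,912.25

$18,912.25


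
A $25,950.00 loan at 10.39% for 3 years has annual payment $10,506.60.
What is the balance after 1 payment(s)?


Formula: Balance = PV*(1+r)^k - PMT*((1+r)^k - 1)/r
Growth: (1 + 0.1039)^1 = 1.1039
Accumulated factor: ((1+r)^k - 1)/r = 1.0
Balance = $25,950.00 * 1.1039 - $10,506.60 * 1.0
Balance = $18,139.61

$18,139.61


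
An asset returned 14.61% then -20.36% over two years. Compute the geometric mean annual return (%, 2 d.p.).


Formula: Geometric mean = ((1+r1)*(1+r2))^(1/2) - 1
Product: (1 + 0.1461) * (1 + -0.2036) = 1.1461 * 0.7964 = 0.912754
Square root: 0.912754^0.5 = 0.955382
Geometric mean = 0.955382 - 1 = -0.044618
As percentage: -4.46%

-4.46%


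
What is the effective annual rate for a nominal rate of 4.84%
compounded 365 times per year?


Formula: EAR = (1 + r/m)^m - 1
Period rate: r/m = 0.0484 / 365 = 0.000133
Compounding: (1 + 0.000133)^365 = 1.049587
EAR = 1.049587 - 1 = 0.049587

0.049587


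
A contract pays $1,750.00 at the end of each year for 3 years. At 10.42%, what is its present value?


Formula: PV = PMT * (1 - (1+r)^(-n)) / r
Discount factor: (1 + 0.1042)^(-3) = 0.742774
Bracket: 1 - 0.742774 = 0.257226
PV = $1,750.00 * 0.257226 / 0.1042 = $4,320.01

$4,320.01


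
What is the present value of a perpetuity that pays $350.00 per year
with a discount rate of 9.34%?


Formula: PV = C / r
Substituting: PV = $350.00 / 0.0934
PV = $3,747.32

$3,747.32


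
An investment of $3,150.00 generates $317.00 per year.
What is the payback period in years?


Formula: Payback = investment / annual cash flow
Substituting: Payback = $3,150.00 / $317.00
Payback = 9.9369 years

9.9369 years


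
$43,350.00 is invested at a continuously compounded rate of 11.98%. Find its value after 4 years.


Formula: FV = P * e^(r*t)
Exponent: r*t = 0.1198 * 4 = 0.4792
e^(0.4792) = 1.614782
FV = $43,350.00 * 1.614782 = $70,000.80

$70,000.80


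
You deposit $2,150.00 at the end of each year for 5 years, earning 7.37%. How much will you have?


Formula: FV = PMT * ((1+r)^n - 1) / r
Growth factor: (1 + 0.0737)^5 = 1.42697
Numerator: 1.42697 - 1 = 0.42697
FV = $2,150.00 * 0.42697 / 0.0737 = $12,455.70

$12,455.70


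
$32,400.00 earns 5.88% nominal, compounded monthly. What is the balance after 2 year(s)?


Formula: FV = P * (1 + r/m)^(m*t)
Period rate: r/m = 0.0588 / 12 = 0.0049
Total periods: m*t = 12 * 2 = 24
Growth factor: (1 + 0.0049)^24 = 1.124471
FV = $32,400.00 * 1.124471 = $36,432.86

$36,432.86


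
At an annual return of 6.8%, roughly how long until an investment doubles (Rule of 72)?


Formula: Years ≈ 72 / r
Substituting: Years ≈ 72 / 6.8
Years ≈ 10.6

10.6 years


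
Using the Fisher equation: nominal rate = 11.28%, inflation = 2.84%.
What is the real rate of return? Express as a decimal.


Formula: (1 + r_real) = (1 + r_nom) / (1 + inflation)
Substituting: (1 + r_real) = 1.1128 / 1.0284
(1 + r_real) = 1.082069
r_real = 1.082069 - 1 = 0.082069

0.082069


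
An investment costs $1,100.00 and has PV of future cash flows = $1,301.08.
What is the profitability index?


Formula: PI = PV(cash flows) / initial investment
Substituting: PI = $1,301.08 / $1,100.00
PI = 1.1828

1.1828


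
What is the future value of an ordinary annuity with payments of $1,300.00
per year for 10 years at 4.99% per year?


Formula: FV = PMT * ((1+r)^n - 1) / r
Growth factor: (1 + 0.0499)^10 = 1.627344
Numerator: 1.627344 - 1 = 0.627344
FV = $1,300.00 * 0.627344 / 0.0499 = $16,343.63

$16,343.63


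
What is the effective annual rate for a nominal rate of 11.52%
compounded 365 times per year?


Formula: EAR = (1 + r/m)^m - 1
Period rate: r/m = 0.1152 / 365 = 0.000316
Compounding: (1 + 0.000316)^365 = 1.122077
EAR = 1.122077 - 1 = 0.122077

0.122077


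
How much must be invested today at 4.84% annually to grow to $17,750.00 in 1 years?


Formula: PV = FV / (1 + r)^n
Substituting: PV = $17,750.00 / (1 + 0.0484)^1
Discount factor: (1.0484)^1 = 1.0484
PV = $17,750.00 / 1.0484 = $16,930.56

$16,930.56


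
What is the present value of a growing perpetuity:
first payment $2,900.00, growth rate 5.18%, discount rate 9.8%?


Formula: PV = C / (r - g)
Spread: r - g = 0.098 - 0.0518 = 0.0462
Substituting: PV = $2,900.00 / 0.0462
PV = $62,770.56

$62,770.56


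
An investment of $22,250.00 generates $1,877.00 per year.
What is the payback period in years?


Formula: Payback = investment / annual cash flow
Substituting: Payback = $22,250.00 / $1,877.00
Payback = 11.854 years

11.854 years


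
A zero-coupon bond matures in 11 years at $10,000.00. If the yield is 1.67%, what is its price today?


Formula: Price = FV / (1 + r)^n
Substituting: Price = $10,000.00 / (1 + 0.0167)^11
Discount factor: (1.0167)^11 = 1.199834
Price = $10,000.00 / 1.199834 = $8,334.49

$8,334.49


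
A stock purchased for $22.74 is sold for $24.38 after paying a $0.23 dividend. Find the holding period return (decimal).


Formula: HPR = (P1 - P0 + D) / P0
Gain: $24.38 - $22.74 + $0.23 = $1.87
HPR = $1.87 / $22.74 = 0.0822

0.0822


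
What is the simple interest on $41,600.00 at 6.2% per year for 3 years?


Formula: I = P * r * t
Substituting: I = $41,600.00 * 0.062 * 3
Step: I = $41,600.00 * 0.186
I = $7,737.60

$7,737.60


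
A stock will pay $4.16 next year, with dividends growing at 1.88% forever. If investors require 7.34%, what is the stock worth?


Formula: P = D1 / (r - g)
Spread: r - g = 0.0734 - 0.0188 = 0.0546
Substituting: P = $4.16 / 0.0546
P = $76.19

$76.19


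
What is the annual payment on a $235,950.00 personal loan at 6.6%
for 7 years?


Formula: PMT = PV * r / (1 - (1+r)^(-n))
Denominator: 1 - (1 + 0.066)^(-7) = 0.360708
Numerator: $235,950.00 * 0.066 = 15572.7
PMT = 15572.7 / 0.360708 = $43,172.65

$43,172.65


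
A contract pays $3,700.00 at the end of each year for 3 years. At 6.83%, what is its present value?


Formula: PV = PMT * (1 - (1+r)^(-n)) / r
Discount factor: (1 + 0.0683)^(-3) = 0.820201
Bracket: 1 - 0.820201 = 0.179799
PV = $3,700.00 * 0.179799 / 0.0683 = $9,740.21

$9,740.21


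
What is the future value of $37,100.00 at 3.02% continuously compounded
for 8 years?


Formula: FV = P * e^(r*t)
Exponent: r*t = 0.0302 * 8 = 0.2416
e^(0.2416) = 1.273285
FV = $37,100.00 * 1.273285 = $47,238.87

$47,238.87


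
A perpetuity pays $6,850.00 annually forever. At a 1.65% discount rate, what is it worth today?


Formula: PV = C / r
Substituting: PV = $6,850.00 / 0.0165
PV = $415,151.52

$415,151.52


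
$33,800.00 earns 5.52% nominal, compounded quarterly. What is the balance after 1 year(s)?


Formula: FV = P * (1 + r/m)^(m*t)
Period rate: r/m = 0.0552 / 4 = 0.0138
Total periods: m*t = 4 * 1 = 4
Growth factor: (1 + 0.0138)^4 = 1.056353
FV = $33,800.00 * 1.056353 = $35,704.74

$35,704.74


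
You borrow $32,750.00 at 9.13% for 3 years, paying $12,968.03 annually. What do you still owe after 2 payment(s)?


Formula: Balance = PV*(1+r)^k - PMT*((1+r)^k - 1)/r
Growth: (1 + 0.0913)^2 = 1.190936
Accumulated factor: ((1+r)^k - 1)/r = 2.0913
Balance = $32,750.00 * 1.190936 - $12,968.03 * 2.0913
Balance = $11,883.10

$11,883.10


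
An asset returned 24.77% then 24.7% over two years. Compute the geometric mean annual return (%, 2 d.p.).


Formula: Geometric mean = ((1+r1)*(1+r2))^(1/2) - 1
Product: (1 + 0.2477) * (1 + 0.247) = 1.2477 * 1.247 = 1.555882
Square root: 1.555882^0.5 = 1.24735
Geometric mean = 1.24735 - 1 = 0.24735
As percentage: 24.73%

24.73%


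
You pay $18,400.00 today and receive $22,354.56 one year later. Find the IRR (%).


Formula: IRR = C1/C0 - 1
Substituting: IRR = $22,354.56 / $18,400.00 - 1
Ratio: 1.214922 - 1 = 0.214922
IRR = 21.4922%

21.4922%


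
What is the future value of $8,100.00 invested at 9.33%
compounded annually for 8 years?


Formula: FV = P * (1 + r)^n
Substituting: FV = $8,100.00 * (1 + 0.0933)^8
Growth factor: (1.0933)^8 = 2.041337
FV = $8,100.00 * 2.041337 = $16,534.83

$16,534.83


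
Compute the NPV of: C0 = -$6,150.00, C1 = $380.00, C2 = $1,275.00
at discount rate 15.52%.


Formula: NPV = C0 + C1/(1+r) + C2/(1+r)^2
Discount C1: $380.00 / (1 + 0.1552) = $328.95
Discount C2: $1,275.00 / (1 + 0.1552)^2 = $955.42
NPV = -$6,150.00 + $328.95 + $955.42 = -$4,865.63

-$4,865.63


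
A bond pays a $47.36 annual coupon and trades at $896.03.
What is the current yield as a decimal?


Formula: Current yield = annual coupon / price
Substituting: CY = $47.36 / $896.03
CY = 0.052855

0.052855


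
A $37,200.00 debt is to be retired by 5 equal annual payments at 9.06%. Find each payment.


Formula: PMT = PV * r / (1 - (1+r)^(-n))
Denominator: 1 - (1 + 0.0906)^(-5) = 0.351854
Numerator: $37,200.00 * 0.0906 = 3370.32
PMT = 3370.32 / 0.351854 = $9,578.73

$9,578.73


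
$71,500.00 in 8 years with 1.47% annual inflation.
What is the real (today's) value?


Formula: Real value = nominal / (1 + inflation)^years
Price level: (1 + 0.0147)^8 = 1.123832
Real value = $71,500.00 / 1.123832 = $63,621.63

$63,621.63


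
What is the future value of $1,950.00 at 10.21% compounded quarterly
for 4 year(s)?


Formula: FV = P * (1 + r/m)^(m*t)
Period rate: r/m = 0.1021 / 4 = 0.025525
Total periods: m*t = 4 * 4 = 16
Growth factor: (1 + 0.025525)^16 = 1.496718
FV = $1,950.00 * 1.496718 = $2,918.60

$2,918.60


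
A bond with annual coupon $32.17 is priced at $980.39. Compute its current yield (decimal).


Formula: Current yield = annual coupon / price
Substituting: CY = $32.17 / $980.39
CY = 0.032813

0.032813


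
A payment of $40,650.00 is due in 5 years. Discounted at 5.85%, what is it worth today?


Formula: PV = FV / (1 + r)^n
Substituting: PV = $40,650.00 / (1 + 0.0585)^5
Discount factor: (1.0585)^5 = 1.328784
PV = $40,650.00 / 1.328784 = $30,591.89

$30,591.89


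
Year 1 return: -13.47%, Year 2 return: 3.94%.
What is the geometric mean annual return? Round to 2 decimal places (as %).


Formula: Geometric mean = ((1+r1)*(1+r2))^(1/2) - 1
Product: (1 + -0.1347) * (1 + 0.0394) = 0.8653 * 1.0394 = 0.899393
Square root: 0.899393^0.5 = 0.948363
Geometric mean = 0.948363 - 1 = -0.051637
As percentage: -5.16%

-5.16%


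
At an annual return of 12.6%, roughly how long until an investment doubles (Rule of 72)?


Formula: Years ≈ 72 / r
Substituting: Years ≈ 72 / 12.6
Years ≈ 5.7

5.7 years


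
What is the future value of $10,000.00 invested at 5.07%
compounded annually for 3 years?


Formula: FV = P * (1 + r)^n
Substituting: FV = $10,000.00 * (1 + 0.0507)^3
Growth factor: (1.0507)^3 = 1.159942
FV = $10,000.00 * 1.159942 = $11,599.42

$11,599.42


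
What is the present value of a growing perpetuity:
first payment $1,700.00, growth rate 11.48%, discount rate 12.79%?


Formula: PV = C / (r - g)
Spread: r - g = 0.1279 - 0.1148 = 0.0131
Substituting: PV = $1,700.00 / 0.0131
PV = $129,770.99

$129,770.99


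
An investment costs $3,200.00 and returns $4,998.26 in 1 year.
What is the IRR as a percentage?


Formula: IRR = C1/C0 - 1
Substituting: IRR = $4,998.26 / $3,200.00 - 1
Ratio: 1.561956 - 1 = 0.561956
IRR = 56.1956%

56.1956%


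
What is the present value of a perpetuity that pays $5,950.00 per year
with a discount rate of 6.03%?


Formula: PV = C / r
Substituting: PV = $5,950.00 / 0.0603
PV = $98,673.30

$98,673.30


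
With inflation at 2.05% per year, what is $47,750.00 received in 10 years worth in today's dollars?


Formula: Real value = nominal / (1 + inflation)^years
Price level: (1 + 0.0205)^10 = 1.224983
Real value = $47,750.00 / 1.224983 = $38,980.13

$38,980.13


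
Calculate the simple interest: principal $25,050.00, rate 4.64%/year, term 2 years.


Formula: I = P * r * t
Substituting: I = $25,050.00 * 0.0464 * 2
Step: I = $25,050.00 * 0.0928
I = $2,324.64

$2,324.64


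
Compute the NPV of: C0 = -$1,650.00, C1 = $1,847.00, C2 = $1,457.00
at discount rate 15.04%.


Formula: NPV = C0 + C1/(1+r) + C2/(1+r)^2
Discount C1: $1,847.00 / (1 + 0.1504) = $1,605.53
Discount C2: $1,457.00 / (1 + 0.1504)^2 = $1,100.94
NPV = -$1,650.00 + $1,605.53 + $1,100.94 = $1,056.46

$1,056.46


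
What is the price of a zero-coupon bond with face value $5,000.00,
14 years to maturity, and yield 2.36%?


Formula: Price = FV / (1 + r)^n
Substituting: Price = $5,000.00 / (1 + 0.0236)^14
Discount factor: (1.0236)^14 = 1.386194
Price = $5,000.00 / 1.386194 = $3,607.00

$3,607.00


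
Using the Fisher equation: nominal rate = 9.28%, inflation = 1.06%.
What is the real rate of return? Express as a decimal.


Formula: (1 + r_real) = (1 + r_nom) / (1 + inflation)
Substituting: (1 + r_real) = 1.0928 / 1.0106
(1 + r_real) = 1.081338
r_real = 1.081338 - 1 = 0.081338

0.081338


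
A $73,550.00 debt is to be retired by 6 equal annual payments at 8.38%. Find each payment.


Formula: PMT = PV * r / (1 - (1+r)^(-n))
Denominator: 1 - (1 + 0.0838)^(-6) = 0.382972
Numerator: $73,550.00 * 0.0838 = 6163.49
PMT = 6163.49 / 0.382972 = $16,093.85

$16,093.85


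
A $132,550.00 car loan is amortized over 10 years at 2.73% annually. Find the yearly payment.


Formula: PMT = PV * r / (1 - (1+r)^(-n))
Denominator: 1 - (1 + 0.0273)^(-10) = 0.236117
Numerator: $132,550.00 * 0.0273 = 3618.615
PMT = 3618.615 / 0.236117 = $15,325.55

$15,325.55


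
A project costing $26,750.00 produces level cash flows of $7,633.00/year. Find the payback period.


Formula: Payback = investment / annual cash flow
Substituting: Payback = $26,750.00 / $7,633.00
Payback = 3.5045 years

3.5045 years


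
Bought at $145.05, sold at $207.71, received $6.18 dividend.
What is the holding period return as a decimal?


Formula: HPR = (P1 - P0 + D) / P0
Gain: $207.71 - $145.05 + $6.18 = $68.84
HPR = $68.84 / $145.05 = 0.4746

0.4746


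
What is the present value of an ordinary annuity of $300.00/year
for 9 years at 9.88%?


Formula: PV = PMT * (1 - (1+r)^(-n)) / r
Discount factor: (1 + 0.0988)^(-9) = 0.428284
Bracket: 1 - 0.428284 = 0.571716
PV = $300.00 * 0.571716 / 0.0988 = $1,735.98

$1,735.98


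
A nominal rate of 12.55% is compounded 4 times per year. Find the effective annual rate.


Formula: EAR = (1 + r/m)^m - 1
Period rate: r/m = 0.1255 / 4 = 0.031375
Compounding: (1 + 0.031375)^4 = 1.131531
EAR = 1.131531 - 1 = 0.131531

0.131531


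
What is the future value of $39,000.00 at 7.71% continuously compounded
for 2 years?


Formula: FV = P * e^(r*t)
Exponent: r*t = 0.0771 * 2 = 0.1542
e^(0.1542) = 1.166724
FV = $39,000.00 * 1.166724 = $45,502.24

$45,502.24


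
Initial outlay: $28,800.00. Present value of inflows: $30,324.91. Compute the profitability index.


Formula: PI = PV(cash flows) / initial investment
Substituting: PI = $30,324.91 / $28,800.00
PI = 1.0529

1.0529


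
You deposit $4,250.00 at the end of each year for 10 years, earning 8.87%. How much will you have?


Formula: FV = PMT * ((1+r)^n - 1) / r
Growth factor: (1 + 0.0887)^10 = 2.33928
Numerator: 2.33928 - 1 = 1.33928
FV = $4,250.00 * 1.33928 / 0.0887 = $64,170.69

$64,170.69


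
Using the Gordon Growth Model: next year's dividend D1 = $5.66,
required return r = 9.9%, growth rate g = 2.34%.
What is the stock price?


Formula: P = D1 / (r - g)
Spread: r - g = 0.099 - 0.0234 = 0.0756
Substituting: P = $5.66 / 0.0756
P = $74.87

$74.87


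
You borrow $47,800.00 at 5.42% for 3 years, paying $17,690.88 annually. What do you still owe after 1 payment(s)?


Formula: Balance = PV*(1+r)^k - PMT*((1+r)^k - 1)/r
Growth: (1 + 0.0542)^1 = 1.0542
Accumulated factor: ((1+r)^k - 1)/r = 1.0
Balance = $47,800.00 * 1.0542 - $17,690.88 * 1.0
Balance = $32,699.88

$32,699.88


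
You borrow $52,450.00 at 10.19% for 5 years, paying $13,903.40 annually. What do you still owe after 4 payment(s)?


Formula: Balance = PV*(1+r)^k - PMT*((1+r)^k - 1)/r
Growth: (1 + 0.1019)^4 = 1.474242
Accumulated factor: ((1+r)^k - 1)/r = 4.653993
Balance = $52,450.00 * 1.474242 - $13,903.40 * 4.653993
Balance = $12,617.66

$12,617.66


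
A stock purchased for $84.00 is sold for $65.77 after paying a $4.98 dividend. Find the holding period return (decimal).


Formula: HPR = (P1 - P0 + D) / P0
Gain: $65.77 - $84.00 + $4.98 = -$13.25
HPR = -$13.25 / $84.00 = -0.1577

-0.1577


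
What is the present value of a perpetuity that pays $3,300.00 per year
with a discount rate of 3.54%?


Formula: PV = C / r
Substituting: PV = $3,300.00 / 0.0354
PV = $93,220.34

$93,220.34


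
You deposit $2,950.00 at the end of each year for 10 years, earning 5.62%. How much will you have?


Formula: FV = PMT * ((1+r)^n - 1) / r
Growth factor: (1 + 0.0562)^10 = 1.727673
Numerator: 1.727673 - 1 = 0.727673
FV = $2,950.00 * 0.727673 / 0.0562 = $38,196.38

$38,196.38


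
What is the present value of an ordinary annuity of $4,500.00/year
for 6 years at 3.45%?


Formula: PV = PMT * (1 - (1+r)^(-n)) / r
Discount factor: (1 + 0.0345)^(-6) = 0.815863
Bracket: 1 - 0.815863 = 0.184137
PV = $4,500.00 * 0.184137 / 0.0345 = $24,017.92

$24,017.92


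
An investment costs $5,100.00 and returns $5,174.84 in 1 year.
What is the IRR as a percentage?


Formula: IRR = C1/C0 - 1
Substituting: IRR = $5,174.84 / $5,100.00 - 1
Ratio: 1.014675 - 1 = 0.014675
IRR = 1.4675%

1.4675%


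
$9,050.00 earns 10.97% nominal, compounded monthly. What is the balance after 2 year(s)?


Formula: FV = P * (1 + r/m)^(m*t)
Period rate: r/m = 0.1097 / 12 = 0.009142
Total periods: m*t = 12 * 2 = 24
Growth factor: (1 + 0.009142)^24 = 1.244089
FV = $9,050.00 * 1.244089 = $11,259.00

$11,259.00


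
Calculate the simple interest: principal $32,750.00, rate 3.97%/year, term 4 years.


Formula: I = P * r * t
Substituting: I = $32,750.00 * 0.0397 * 4
Step: I = $32,750.00 * 0.1588
I = $5,200.70

$5,200.70


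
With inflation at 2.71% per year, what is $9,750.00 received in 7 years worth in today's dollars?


Formula: Real value = nominal / (1 + inflation)^years
Price level: (1 + 0.0271)^7 = 1.205838
Real value = $9,750.00 / 1.205838 = $8,085.66

$8,085.66


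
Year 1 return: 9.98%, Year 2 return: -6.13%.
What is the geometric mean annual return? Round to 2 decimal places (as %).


Formula: Geometric mean = ((1+r1)*(1+r2))^(1/2) - 1
Product: (1 + 0.0998) * (1 + -0.0613) = 1.0998 * 0.9387 = 1.032382
Square root: 1.032382^0.5 = 1.016062
Geometric mean = 1.016062 - 1 = 0.016062
As percentage: 1.61%

1.61%


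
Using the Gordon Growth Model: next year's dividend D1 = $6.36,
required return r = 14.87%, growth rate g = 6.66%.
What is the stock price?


Formula: P = D1 / (r - g)
Spread: r - g = 0.1487 - 0.0666 = 0.0821
Substituting: P = $6.36 / 0.0821
P = $77.47

$77.47


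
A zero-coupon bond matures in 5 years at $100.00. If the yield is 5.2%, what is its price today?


Formula: Price = FV / (1 + r)^n
Substituting: Price = $100.00 / (1 + 0.052)^5
Discount factor: (1.052)^5 = 1.288483
Price = $100.00 / 1.288483 = $77.61

$77.61


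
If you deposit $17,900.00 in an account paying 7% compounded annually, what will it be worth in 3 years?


Formula: FV = P * (1 + r)^n
Substituting: FV = $17,900.00 * (1 + 0.07)^3
Growth factor: (1.07)^3 = 1.225043
FV = $17,900.00 * 1.225043 = $21,928.27

$21,928.27


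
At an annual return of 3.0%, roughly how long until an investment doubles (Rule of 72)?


Formula: Years ≈ 72 / r
Substituting: Years ≈ 72 / 3.0
Years ≈ 24.0

24.0 years


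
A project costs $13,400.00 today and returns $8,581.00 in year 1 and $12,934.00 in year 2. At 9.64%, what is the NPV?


Formula: NPV = C0 + C1/(1+r) + C2/(1+r)^2
Discount C1: $8,581.00 / (1 + 0.0964) = $7,826.52
Discount C2: $12,934.00 / (1 + 0.0964)^2 = $10,759.57
NPV = -$13,400.00 + $7,826.52 + $10,759.57 = $5,186.09

$5,186.09


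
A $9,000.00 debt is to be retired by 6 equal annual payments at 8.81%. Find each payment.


Formula: PMT = PV * r / (1 - (1+r)^(-n))
Denominator: 1 - (1 + 0.0881)^(-6) = 0.397458
Numerator: $9,000.00 * 0.0881 = 792.9
PMT = 792.9 / 0.397458 = $1,994.93

$1,994.93


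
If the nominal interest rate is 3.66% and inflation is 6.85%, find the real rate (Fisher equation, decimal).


Formula: (1 + r_real) = (1 + r_nom) / (1 + inflation)
Substituting: (1 + r_real) = 1.0366 / 1.0685
(1 + r_real) = 0.970145
r_real = 0.970145 - 1 = -0.029855

-0.029855


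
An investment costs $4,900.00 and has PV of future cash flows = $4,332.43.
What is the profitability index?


Formula: PI = PV(cash flows) / initial investment
Substituting: PI = $4,332.43 / $4,900.00
PI = 0.8842

0.8842


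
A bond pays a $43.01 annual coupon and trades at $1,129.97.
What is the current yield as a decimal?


Formula: Current yield = annual coupon / price
Substituting: CY = $43.01 / $1,129.97
CY = 0.038063

0.038063


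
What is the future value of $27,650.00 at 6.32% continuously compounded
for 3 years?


Formula: FV = P * e^(r*t)
Exponent: r*t = 0.0632 * 3 = 0.1896
e^(0.1896) = 1.208766
FV = $27,650.00 * 1.208766 = $33,422.38

$33,422.38


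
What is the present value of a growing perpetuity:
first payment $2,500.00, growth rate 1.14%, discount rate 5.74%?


Formula: PV = C / (r - g)
Spread: r - g = 0.0574 - 0.0114 = 0.046
Substituting: PV = $2,500.00 / 0.046
PV = $54,347.83

$54,347.83


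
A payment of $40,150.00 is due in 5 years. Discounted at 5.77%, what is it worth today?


Formula: PV = FV / (1 + r)^n
Substituting: PV = $40,150.00 / (1 + 0.0577)^5
Discount factor: (1.0577)^5 = 1.32377
PV = $40,150.00 / 1.32377 = $30,330.04

$30,330.04


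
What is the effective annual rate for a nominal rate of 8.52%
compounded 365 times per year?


Formula: EAR = (1 + r/m)^m - 1
Period rate: r/m = 0.0852 / 365 = 0.000233
Compounding: (1 + 0.000233)^365 = 1.088924
EAR = 1.088924 - 1 = 0.088924

0.088924


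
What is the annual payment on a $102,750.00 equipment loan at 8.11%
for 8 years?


Formula: PMT = PV * r / (1 - (1+r)^(-n))
Denominator: 1 - (1 + 0.0811)^(-8) = 0.464113
Numerator: $102,750.00 * 0.0811 = 8333.025
PMT = 8333.025 / 0.464113 = $17,954.73

$17,954.73


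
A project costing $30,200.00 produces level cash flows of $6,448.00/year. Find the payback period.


Formula: Payback = investment / annual cash flow
Substituting: Payback = $30,200.00 / $6,448.00
Payback = 4.6836 years

4.6836 years


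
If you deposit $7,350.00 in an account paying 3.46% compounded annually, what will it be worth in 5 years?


Formula: FV = P * (1 + r)^n
Substituting: FV = $7,350.00 * (1 + 0.0346)^5
Growth factor: (1.0346)^5 = 1.185393
FV = $7,350.00 * 1.185393 = $8,712.64

$8,712.64


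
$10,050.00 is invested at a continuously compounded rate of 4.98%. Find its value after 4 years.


Formula: FV = P * e^(r*t)
Exponent: r*t = 0.0498 * 4 = 0.1992
e^(0.1992) = 1.220426
FV = $10,050.00 * 1.220426 = $12,265.28

$12,265.28


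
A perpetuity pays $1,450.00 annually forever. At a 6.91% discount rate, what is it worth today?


Formula: PV = C / r
Substituting: PV = $1,450.00 / 0.0691
PV = $20,984.08

$20,984.08


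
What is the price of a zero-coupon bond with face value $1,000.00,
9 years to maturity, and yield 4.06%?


Formula: Price = FV / (1 + r)^n
Substituting: Price = $1,000.00 / (1 + 0.0406)^9
Discount factor: (1.0406)^9 = 1.430719
Price = $1,000.00 / 1.430719 = $698.95

$698.95


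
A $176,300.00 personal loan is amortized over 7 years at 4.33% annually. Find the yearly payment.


Formula: PMT = PV * r / (1 - (1+r)^(-n))
Denominator: 1 - (1 + 0.0433)^(-7) = 0.256749
Numerator: $176,300.00 * 0.0433 = 7633.79
PMT = 7633.79 / 0.256749 = $29,732.51

$29,732.51


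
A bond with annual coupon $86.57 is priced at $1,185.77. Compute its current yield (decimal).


Formula: Current yield = annual coupon / price
Substituting: CY = $86.57 / $1,185.77
CY = 0.073007

0.073007


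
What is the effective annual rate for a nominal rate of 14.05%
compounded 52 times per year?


Formula: EAR = (1 + r/m)^m - 1
Period rate: r/m = 0.1405 / 52 = 0.002702
Compounding: (1 + 0.002702)^52 = 1.150631
EAR = 1.150631 - 1 = 0.150631

0.150631


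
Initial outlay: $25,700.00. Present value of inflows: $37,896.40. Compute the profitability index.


Formula: PI = PV(cash flows) / initial investment
Substituting: PI = $37,896.40 / $25,700.00
PI = 1.4746

1.4746


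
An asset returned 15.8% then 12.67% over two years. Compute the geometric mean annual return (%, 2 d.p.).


Formula: Geometric mean = ((1+r1)*(1+r2))^(1/2) - 1
Product: (1 + 0.158) * (1 + 0.1267) = 1.158 * 1.1267 = 1.304719
Square root: 1.304719^0.5 = 1.142243
Geometric mean = 1.142243 - 1 = 0.142243
As percentage: 14.22%

14.22%


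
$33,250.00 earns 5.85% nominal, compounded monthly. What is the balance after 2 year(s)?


Formula: FV = P * (1 + r/m)^(m*t)
Period rate: r/m = 0.0585 / 12 = 0.004875
Total periods: m*t = 12 * 2 = 24
Growth factor: (1 + 0.004875)^24 = 1.1238
FV = $33,250.00 * 1.1238 = $37,366.35

$37,366.35


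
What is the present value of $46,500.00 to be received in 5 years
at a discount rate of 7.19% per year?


Formula: PV = FV / (1 + r)^n
Substituting: PV = $46,500.00 / (1 + 0.0719)^5
Discount factor: (1.0719)^5 = 1.415049
PV = $46,500.00 / 1.415049 = $32,861.06

$32,861.06


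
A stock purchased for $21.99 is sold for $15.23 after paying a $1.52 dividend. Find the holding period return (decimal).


Formula: HPR = (P1 - P0 + D) / P0
Gain: $15.23 - $21.99 + $1.52 = -$5.24
HPR = -$5.24 / $21.99 = -0.2383

-0.2383


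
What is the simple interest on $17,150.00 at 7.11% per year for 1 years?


Formula: I = P * r * t
Substituting: I = $17,150.00 * 0.0711 * 1
Step: I = $17,150.00 * 0.0711
I = $1,219.37

$1,219.37


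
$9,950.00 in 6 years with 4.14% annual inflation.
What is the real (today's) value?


Formula: Real value = nominal / (1 + inflation)^years
Price level: (1 + 0.0414)^6 = 1.275573
Real value = $9,950.00 / 1.275573 = $7,800.41

$7,800.41


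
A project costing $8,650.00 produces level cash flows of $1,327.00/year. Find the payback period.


Formula: Payback = investment / annual cash flow
Substituting: Payback = $8,650.00 / $1,327.00
Payback = 6.5185 years

6.5185 years


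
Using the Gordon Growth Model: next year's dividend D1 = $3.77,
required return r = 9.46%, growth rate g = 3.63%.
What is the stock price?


Formula: P = D1 / (r - g)
Spread: r - g = 0.0946 - 0.0363 = 0.0583
Substituting: P = $3.77 / 0.0583
P = $64.67

$64.67


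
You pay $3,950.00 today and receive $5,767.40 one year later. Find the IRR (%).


Formula: IRR = C1/C0 - 1
Substituting: IRR = $5,767.40 / $3,950.00 - 1
Ratio: 1.460101 - 1 = 0.460101
IRR = 46.0101%

46.0101%


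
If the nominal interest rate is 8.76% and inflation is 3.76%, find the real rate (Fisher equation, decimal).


Formula: (1 + r_real) = (1 + r_nom) / (1 + inflation)
Substituting: (1 + r_real) = 1.0876 / 1.0376
(1 + r_real) = 1.048188
r_real = 1.048188 - 1 = 0.048188

0.048188


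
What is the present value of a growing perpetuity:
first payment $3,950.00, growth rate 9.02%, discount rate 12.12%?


Formula: PV = C / (r - g)
Spread: r - g = 0.1212 - 0.0902 = 0.031
Substituting: PV = $3,950.00 / 0.031
PV = $127,419.35

$127,419.35


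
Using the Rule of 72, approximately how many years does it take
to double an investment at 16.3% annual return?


Formula: Years ≈ 72 / r
Substituting: Years ≈ 72 / 16.3
Years ≈ 4.4

4.4 years


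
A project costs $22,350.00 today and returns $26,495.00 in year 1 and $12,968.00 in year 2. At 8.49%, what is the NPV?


Formula: NPV = C0 + C1/(1+r) + C2/(1+r)^2
Discount C1: $26,495.00 / (1 + 0.0849) = $24,421.61
Discount C2: $12,968.00 / (1 + 0.0849)^2 = $11,017.77
NPV = -$22,350.00 + $24,421.61 + $11,017.77 = $13,089.37

$13,089.37


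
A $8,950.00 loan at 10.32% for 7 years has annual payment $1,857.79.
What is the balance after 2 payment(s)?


Formula: Balance = PV*(1+r)^k - PMT*((1+r)^k - 1)/r
Growth: (1 + 0.1032)^2 = 1.21705
Accumulated factor: ((1+r)^k - 1)/r = 2.1032
Balance = $8,950.00 * 1.21705 - $1,857.79 * 2.1032
Balance = $6,985.30

$6,985.30


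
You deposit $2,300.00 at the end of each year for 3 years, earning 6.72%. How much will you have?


Formula: FV = PMT * ((1+r)^n - 1) / r
Growth factor: (1 + 0.0672)^3 = 1.215451
Numerator: 1.215451 - 1 = 0.215451
FV = $2,300.00 * 0.215451 / 0.0672 = $7,374.07

$7,374.07


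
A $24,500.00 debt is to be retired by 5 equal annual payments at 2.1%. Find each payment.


Formula: PMT = PV * r / (1 - (1+r)^(-n))
Denominator: 1 - (1 + 0.021)^(-5) = 0.098696
Numerator: $24,500.00 * 0.021 = 514.5
PMT = 514.5 / 0.098696 = $5,212.98

$5,212.98


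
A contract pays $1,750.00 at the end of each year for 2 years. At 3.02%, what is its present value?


Formula: PV = PMT * (1 - (1+r)^(-n)) / r
Discount factor: (1 + 0.0302)^(-2) = 0.94223
Bracket: 1 - 0.94223 = 0.05777
PV = $1,750.00 * 0.05777 / 0.0302 = $3,347.60

$3,347.60


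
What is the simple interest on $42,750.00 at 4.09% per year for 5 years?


Formula: I = P * r * t
Substituting: I = $42,750.00 * 0.0409 * 5
Step: I = $42,750.00 * 0.2045
I = $8,742.38

$8,742.38


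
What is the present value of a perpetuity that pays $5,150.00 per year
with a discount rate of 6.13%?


Formula: PV = C / r
Substituting: PV = $5,150.00 / 0.0613
PV = $84,013.05

$84,013.05


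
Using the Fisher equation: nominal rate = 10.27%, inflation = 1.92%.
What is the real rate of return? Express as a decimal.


Formula: (1 + r_real) = (1 + r_nom) / (1 + inflation)
Substituting: (1 + r_real) = 1.1027 / 1.0192
(1 + r_real) = 1.081927
r_real = 1.081927 - 1 = 0.081927

0.081927


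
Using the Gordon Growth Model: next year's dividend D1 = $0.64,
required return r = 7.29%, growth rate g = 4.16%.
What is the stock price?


Formula: P = D1 / (r - g)
Spread: r - g = 0.0729 - 0.0416 = 0.0313
Substituting: P = $0.64 / 0.0313
P = $20.45

$20.45


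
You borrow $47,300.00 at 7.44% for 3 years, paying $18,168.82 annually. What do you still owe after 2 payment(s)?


Formula: Balance = PV*(1+r)^k - PMT*((1+r)^k - 1)/r
Growth: (1 + 0.0744)^2 = 1.154335
Accumulated factor: ((1+r)^k - 1)/r = 2.0744
Balance = $47,300.00 * 1.154335 - $18,168.82 * 2.0744
Balance = $16,910.66

$16,910.66


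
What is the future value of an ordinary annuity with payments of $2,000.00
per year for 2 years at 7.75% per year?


Formula: FV = PMT * ((1+r)^n - 1) / r
Growth factor: (1 + 0.0775)^2 = 1.161006
Numerator: 1.161006 - 1 = 0.161006
FV = $2,000.00 * 0.161006 / 0.0775 = $4,155.00

$4,155.00


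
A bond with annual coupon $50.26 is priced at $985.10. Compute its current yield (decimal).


Formula: Current yield = annual coupon / price
Substituting: CY = $50.26 / $985.10
CY = 0.05102

0.05102


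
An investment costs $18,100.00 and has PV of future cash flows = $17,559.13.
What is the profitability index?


Formula: PI = PV(cash flows) / initial investment
Substituting: PI = $17,559.13 / $18,100.00
PI = 0.9701

0.9701


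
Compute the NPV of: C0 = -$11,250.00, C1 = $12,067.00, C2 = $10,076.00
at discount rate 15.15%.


Formula: NPV = C0 + C1/(1+r) + C2/(1+r)^2
Discount C1: $12,067.00 / (1 + 0.1515) = $10,479.37
Discount C2: $10,076.00 / (1 + 0.1515)^2 = $7,599.07
NPV = -$11,250.00 + $10,479.37 + $7,599.07 = $6,828.44

$6,828.44


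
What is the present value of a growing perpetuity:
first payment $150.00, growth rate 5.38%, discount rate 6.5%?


Formula: PV = C / (r - g)
Spread: r - g = 0.065 - 0.0538 = 0.0112
Substituting: PV = $150.00 / 0.0112
PV = $13,392.86

$13,392.86


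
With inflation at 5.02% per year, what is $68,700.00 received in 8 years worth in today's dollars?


Formula: Real value = nominal / (1 + inflation)^years
Price level: (1 + 0.0502)^8 = 1.479708
Real value = $68,700.00 / 1.479708 = $46,428.07

$46,428.07


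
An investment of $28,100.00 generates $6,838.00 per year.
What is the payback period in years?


Formula: Payback = investment / annual cash flow
Substituting: Payback = $28,100.00 / $6,838.00
Payback = 4.1094 years

4.1094 years


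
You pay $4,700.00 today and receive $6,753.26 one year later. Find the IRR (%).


Formula: IRR = C1/C0 - 1
Substituting: IRR = $6,753.26 / $4,700.00 - 1
Ratio: 1.436864 - 1 = 0.436864
IRR = 43.6864%

43.6864%


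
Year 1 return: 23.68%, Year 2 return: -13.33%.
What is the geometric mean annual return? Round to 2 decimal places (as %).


Formula: Geometric mean = ((1+r1)*(1+r2))^(1/2) - 1
Product: (1 + 0.2368) * (1 + -0.1333) = 1.2368 * 0.8667 = 1.071935
Square root: 1.071935^0.5 = 1.035343
Geometric mean = 1.035343 - 1 = 0.035343
As percentage: 3.53%

3.53%


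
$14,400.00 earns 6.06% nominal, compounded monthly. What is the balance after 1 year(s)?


Formula: FV = P * (1 + r/m)^(m*t)
Period rate: r/m = 0.0606 / 12 = 0.00505
Total periods: m*t = 12 * 1 = 12
Growth factor: (1 + 0.00505)^12 = 1.062312
FV = $14,400.00 * 1.062312 = $15,297.29

$15,297.29


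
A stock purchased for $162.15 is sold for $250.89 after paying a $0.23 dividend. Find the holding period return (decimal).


Formula: HPR = (P1 - P0 + D) / P0
Gain: $250.89 - $162.15 + $0.23 = $88.97
HPR = $88.97 / $162.15 = 0.5487

0.5487


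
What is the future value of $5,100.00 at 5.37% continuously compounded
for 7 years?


Formula: FV = P * e^(r*t)
Exponent: r*t = 0.0537 * 7 = 0.3759
e^(0.3759) = 1.456301
FV = $5,100.00 * 1.456301 = $7,427.14

$7,427.14


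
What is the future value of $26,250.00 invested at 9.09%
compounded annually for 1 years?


Formula: FV = P * (1 + r)^n
Substituting: FV = $26,250.00 * (1 + 0.0909)^1
Growth factor: (1.0909)^1 = 1.0909
FV = $26,250.00 * 1.0909 = $28,636.13

$28,636.13


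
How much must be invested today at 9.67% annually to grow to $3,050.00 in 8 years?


Formula: PV = FV / (1 + r)^n
Substituting: PV = $3,050.00 / (1 + 0.0967)^8
Discount factor: (1.0967)^8 = 2.09268
PV = $3,050.00 / 2.09268 = $1,457.46

$1,457.46


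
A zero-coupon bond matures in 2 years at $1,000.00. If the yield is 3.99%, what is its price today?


Formula: Price = FV / (1 + r)^n
Substituting: Price = $1,000.00 / (1 + 0.0399)^2
Discount factor: (1.0399)^2 = 1.081392
Price = $1,000.00 / 1.081392 = $924.73

$924.73


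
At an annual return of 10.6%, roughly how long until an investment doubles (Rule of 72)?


Formula: Years ≈ 72 / r
Substituting: Years ≈ 72 / 10.6
Years ≈ 6.8

6.8 years


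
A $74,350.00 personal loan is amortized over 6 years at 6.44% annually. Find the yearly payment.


Formula: PMT = PV * r / (1 - (1+r)^(-n))
Denominator: 1 - (1 + 0.0644)^(-6) = 0.312345
Numerator: $74,350.00 * 0.0644 = 4788.14
PMT = 4788.14 / 0.312345 = $15,329.67

$15,329.67


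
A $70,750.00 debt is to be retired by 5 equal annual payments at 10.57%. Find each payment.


Formula: PMT = PV * r / (1 - (1+r)^(-n))
Denominator: 1 - (1 + 0.1057)^(-5) = 0.394919
Numerator: $70,750.00 * 0.1057 = 7478.275
PMT = 7478.275 / 0.394919 = $18,936.22

$18,936.22


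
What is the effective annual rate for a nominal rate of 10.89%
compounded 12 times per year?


Formula: EAR = (1 + r/m)^m - 1
Period rate: r/m = 0.1089 / 12 = 0.009075
Compounding: (1 + 0.009075)^12 = 1.114503
EAR = 1.114503 - 1 = 0.114503

0.114503


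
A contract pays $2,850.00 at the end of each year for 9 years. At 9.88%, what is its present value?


Formula: PV = PMT * (1 - (1+r)^(-n)) / r
Discount factor: (1 + 0.0988)^(-9) = 0.428284
Bracket: 1 - 0.428284 = 0.571716
PV = $2,850.00 * 0.571716 / 0.0988 = $16,491.80

$16,491.80


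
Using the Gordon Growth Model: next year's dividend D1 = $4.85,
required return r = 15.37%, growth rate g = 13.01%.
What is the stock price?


Formula: P = D1 / (r - g)
Spread: r - g = 0.1537 - 0.1301 = 0.0236
Substituting: P = $4.85 / 0.0236
P = $205.51

$205.51


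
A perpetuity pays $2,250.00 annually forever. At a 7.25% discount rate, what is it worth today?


Formula: PV = C / r
Substituting: PV = $2,250.00 / 0.0725
PV = $31,034.48

$31,034.48


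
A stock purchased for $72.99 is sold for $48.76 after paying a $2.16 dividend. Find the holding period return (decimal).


Formula: HPR = (P1 - P0 + D) / P0
Gain: $48.76 - $72.99 + $2.16 = -$22.07
HPR = -$22.07 / $72.99 = -0.3024

-0.3024


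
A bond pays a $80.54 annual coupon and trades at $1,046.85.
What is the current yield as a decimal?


Formula: Current yield = annual coupon / price
Substituting: CY = $80.54 / $1,046.85
CY = 0.076936

0.076936


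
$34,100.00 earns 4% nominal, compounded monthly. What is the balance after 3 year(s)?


Formula: FV = P * (1 + r/m)^(m*t)
Period rate: r/m = 0.04 / 12 = 0.003333
Total periods: m*t = 12 * 3 = 36
Growth factor: (1 + 0.003333)^36 = 1.127272
FV = $34,100.00 * 1.127272 = $38,439.97

$38,439.97
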